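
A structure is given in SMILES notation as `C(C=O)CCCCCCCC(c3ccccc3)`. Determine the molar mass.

232.37 g/mol

Atom tally by fragment:
  OHCCH2 → C:2 H:3 O:1
  CH2 → C:1 H:2
  CH2 → C:1 H:2
  CH2 → C:1 H:2
  CH2 → C:1 H:2
  CH2 → C:1 H:2
  CH2 → C:1 H:2
  CH2 → C:1 H:2
  CH2C6H5 → C:7 H:7
Element totals:
  C: 16
  H: 24
  O: 1
Molecular formula: C16H24O.
  M = 16(12.011) + 24(1.008) + 15.999
    = 192.176 + 24.192 + 15.999 = 232.367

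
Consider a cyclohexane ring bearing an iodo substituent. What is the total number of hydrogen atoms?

Atom tally by fragment:
  cyclohexane ring core → C:6 H:12
  (− 1 ring H displaced by substituents)
  + I → I:1
Element totals:
  C: 6
  H: 11
  I: 1

11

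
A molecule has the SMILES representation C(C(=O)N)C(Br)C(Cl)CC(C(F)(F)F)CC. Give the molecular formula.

Atom tally by fragment:
  H2NOCCH2 → C:2 H:4 O:1 N:1
  CH(Br) → C:1 H:1 Br:1
  CH(Cl) → C:1 H:1 Cl:1
  CH2 → C:1 H:2
  CH(CF3) → C:2 H:1 F:3
  CH2 → C:1 H:2
  CH3 → C:1 H:3
Element totals:
  C: 9
  H: 14
  Br: 1
  Cl: 1
  F: 3
  N: 1
  O: 1

C9H14BrClF3NO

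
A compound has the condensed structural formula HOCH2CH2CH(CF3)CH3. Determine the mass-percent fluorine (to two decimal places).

Atom tally by fragment:
  HOCH2 → C:1 H:3 O:1
  CH2 → C:1 H:2
  CH(CF3) → C:2 H:1 F:3
  CH3 → C:1 H:3
Element totals:
  C: 5
  H: 9
  F: 3
  O: 1
Molecular formula: C5H9F3O.
Molar mass = 142.120 g/mol.
Mass from F: 3 × 18.998 = 56.994 g/mol.
%F = 56.994 / 142.120 × 100 = 40.10%.

40.10%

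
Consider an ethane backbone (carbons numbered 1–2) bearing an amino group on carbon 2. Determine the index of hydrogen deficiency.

Atom tally by fragment:
  CH3 → C:1 H:3
  CH2NH2 → C:1 H:4 N:1
Element totals:
  C: 2
  H: 7
  N: 1
Molecular formula: C2H7N.
DoU = (2C + 2 + N − H − X) / 2 = (2·2 + 2 + 1 − 7 − 0) / 2 = 0.

0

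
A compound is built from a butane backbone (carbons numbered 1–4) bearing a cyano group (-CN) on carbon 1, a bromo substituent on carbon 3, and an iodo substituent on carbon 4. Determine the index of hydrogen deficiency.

2

Atom tally by fragment:
  NCCH2 → C:2 H:2 N:1
  CH2 → C:1 H:2
  CH(Br) → C:1 H:1 Br:1
  CH2I → C:1 H:2 I:1
Element totals:
  C: 5
  H: 7
  Br: 1
  I: 1
  N: 1
Molecular formula: C5H7BrIN.
DoU = (2C + 2 + N − H − X) / 2 = (2·5 + 2 + 1 − 7 − 2) / 2 = 2.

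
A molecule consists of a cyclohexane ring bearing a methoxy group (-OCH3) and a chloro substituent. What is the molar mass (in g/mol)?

Atom tally by fragment:
  cyclohexane ring core → C:6 H:12
  (− 2 ring H displaced by substituents)
  + OCH3 → C:1 H:3 O:1
  + Cl → Cl:1
Element totals:
  C: 7
  H: 13
  Cl: 1
  O: 1
Molecular formula: C7H13ClO.
  M = 7(12.011) + 13(1.008) + 35.45 + 15.999
    = 84.077 + 13.104 + 35.450 + 15.999 = 148.630

148.63 g/mol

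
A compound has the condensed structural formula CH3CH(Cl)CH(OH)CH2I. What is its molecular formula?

C4H8ClIO

Element totals:
  C: 4
  H: 8
  Cl: 1
  I: 1
  O: 1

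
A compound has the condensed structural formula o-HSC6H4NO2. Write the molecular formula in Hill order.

Atom tally by fragment:
  benzene ring core → C:6 H:6
  (− 2 ring H displaced by substituents)
  + SH → S:1 H:1
  + NO2 → N:1 O:2
Element totals:
  C: 6
  H: 5
  N: 1
  O: 2
  S: 1

C6H5NO2S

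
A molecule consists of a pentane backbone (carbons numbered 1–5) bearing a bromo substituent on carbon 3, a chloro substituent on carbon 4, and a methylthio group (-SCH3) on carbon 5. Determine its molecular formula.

Atom tally by fragment:
  CH3 → C:1 H:3
  CH2 → C:1 H:2
  CH(Br) → C:1 H:1 Br:1
  CH(Cl) → C:1 H:1 Cl:1
  CH2SCH3 → C:2 H:5 S:1
Element totals:
  C: 6
  H: 12
  Br: 1
  Cl: 1
  S: 1

C6H12BrClS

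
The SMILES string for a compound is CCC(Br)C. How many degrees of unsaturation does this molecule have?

Atom tally by fragment:
  CH3 → C:1 H:3
  CH2 → C:1 H:2
  CH(Br) → C:1 H:1 Br:1
  CH3 → C:1 H:3
Element totals:
  C: 4
  H: 9
  Br: 1
Molecular formula: C4H9Br.
DoU = (2C + 2 + N − H − X) / 2 = (2·4 + 2 + 0 − 9 − 1) / 2 = 0.

0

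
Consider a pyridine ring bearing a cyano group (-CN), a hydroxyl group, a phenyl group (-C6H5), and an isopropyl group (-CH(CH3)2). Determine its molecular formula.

C15H14N2O

Atom tally by fragment:
  pyridine ring core → C:5 H:5 N:1
  (− 4 ring H displaced by substituents)
  + CN → C:1 N:1
  + OH → O:1 H:1
  + C6H5 → C:6 H:5
  + CH(CH3)2 → C:3 H:7
Element totals:
  C: 15
  H: 14
  N: 2
  O: 1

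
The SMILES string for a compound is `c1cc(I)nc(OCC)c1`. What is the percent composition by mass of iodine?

50.96%

Atom tally by fragment:
  pyridine ring core → C:5 H:5 N:1
  (− 2 ring H displaced by substituents)
  + I → I:1
  + OC2H5 → C:2 H:5 O:1
Element totals:
  C: 7
  H: 8
  I: 1
  N: 1
  O: 1
Molecular formula: C7H8INO.
Molar mass = 249.051 g/mol.
Mass from I: 1 × 126.904 = 126.904 g/mol.
%I = 126.904 / 249.051 × 100 = 50.96%.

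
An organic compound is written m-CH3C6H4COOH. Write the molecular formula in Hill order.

C8H8O2

Element totals:
  C: 8
  H: 8
  O: 2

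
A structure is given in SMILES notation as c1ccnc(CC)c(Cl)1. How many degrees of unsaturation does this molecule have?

Atom tally by fragment:
  pyridine ring core → C:5 H:5 N:1
  (− 2 ring H displaced by substituents)
  + C2H5 → C:2 H:5
  + Cl → Cl:1
Element totals:
  C: 7
  H: 8
  Cl: 1
  N: 1
Molecular formula: C7H8ClN.
DoU = (2C + 2 + N − H − X) / 2 = (2·7 + 2 + 1 − 8 − 1) / 2 = 4.

4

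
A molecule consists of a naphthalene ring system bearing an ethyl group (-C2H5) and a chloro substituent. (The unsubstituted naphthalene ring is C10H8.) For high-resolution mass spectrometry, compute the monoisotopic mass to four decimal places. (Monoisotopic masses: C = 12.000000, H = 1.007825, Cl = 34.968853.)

190.0549

Atom tally by fragment:
  naphthalene ring system core → C:10 H:8
  (− 2 ring H displaced by substituents)
  + C2H5 → C:2 H:5
  + Cl → Cl:1
Element totals:
  C: 12
  H: 11
  Cl: 1
Molecular formula: C12H11Cl.
  M = 12(12.0) + 11(1.007825) + 34.968853
    = 144.000000 + 11.086075 + 34.968853 = 190.054928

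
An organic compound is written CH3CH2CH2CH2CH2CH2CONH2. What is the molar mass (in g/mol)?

Element totals:
  C: 7
  H: 15
  N: 1
  O: 1
Molecular formula: C7H15NO.
  M = 7(12.011) + 15(1.008) + 14.007 + 15.999
    = 84.077 + 15.120 + 14.007 + 15.999 = 129.203

129.20 g/mol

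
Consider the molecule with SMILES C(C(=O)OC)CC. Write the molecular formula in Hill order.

Atom tally by fragment:
  CH3OOCCH2 → C:3 H:5 O:2
  CH2 → C:1 H:2
  CH3 → C:1 H:3
Element totals:
  C: 5
  H: 10
  O: 2

C5H10O2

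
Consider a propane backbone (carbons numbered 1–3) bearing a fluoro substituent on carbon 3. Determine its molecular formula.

C3H7F

Atom tally by fragment:
  CH3 → C:1 H:3
  CH2 → C:1 H:2
  CH2F → C:1 H:2 F:1
Element totals:
  C: 3
  H: 7
  F: 1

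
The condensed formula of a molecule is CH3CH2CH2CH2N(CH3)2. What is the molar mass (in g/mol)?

101.19 g/mol

Atom tally by fragment:
  CH3 → C:1 H:3
  CH2 → C:1 H:2
  CH2 → C:1 H:2
  CH2N(CH3)2 → C:3 H:8 N:1
Element totals:
  C: 6
  H: 15
  N: 1
Molecular formula: C6H15N.
  M = 6(12.011) + 15(1.008) + 14.007
    = 72.066 + 15.120 + 14.007 = 101.193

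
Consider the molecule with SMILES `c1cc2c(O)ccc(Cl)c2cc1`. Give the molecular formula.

C10H7ClO

Atom tally by fragment:
  naphthalene ring system core → C:10 H:8
  (− 2 ring H displaced by substituents)
  + OH → O:1 H:1
  + Cl → Cl:1
Element totals:
  C: 10
  H: 7
  Cl: 1
  O: 1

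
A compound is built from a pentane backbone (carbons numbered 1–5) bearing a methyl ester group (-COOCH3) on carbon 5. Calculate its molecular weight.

Atom tally by fragment:
  CH3 → C:1 H:3
  CH2 → C:1 H:2
  CH2 → C:1 H:2
  CH2 → C:1 H:2
  CH2COOCH3 → C:3 H:5 O:2
Element totals:
  C: 7
  H: 14
  O: 2
Molecular formula: C7H14O2.
  M = 7(12.011) + 14(1.008) + 2(15.999)
    = 84.077 + 14.112 + 31.998 = 130.187

130.19 g/mol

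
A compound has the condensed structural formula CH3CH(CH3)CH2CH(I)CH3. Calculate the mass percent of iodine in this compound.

Atom tally by fragment:
  CH3 → C:1 H:3
  CH(CH3) → C:2 H:4
  CH2 → C:1 H:2
  CH(I) → C:1 H:1 I:1
  CH3 → C:1 H:3
Element totals:
  C: 6
  H: 13
  I: 1
Molecular formula: C6H13I.
Molar mass = 212.074 g/mol.
Mass from I: 1 × 126.904 = 126.904 g/mol.
%I = 126.904 / 212.074 × 100 = 59.84%.

59.84%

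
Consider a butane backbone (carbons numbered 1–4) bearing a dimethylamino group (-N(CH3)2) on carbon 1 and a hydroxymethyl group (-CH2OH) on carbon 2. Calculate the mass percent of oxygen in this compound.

12.19%

Atom tally by fragment:
  (CH3)2NCH2 → C:3 H:8 N:1
  CH(CH2OH) → C:2 H:4 O:1
  CH2 → C:1 H:2
  CH3 → C:1 H:3
Element totals:
  C: 7
  H: 17
  N: 1
  O: 1
Molecular formula: C7H17NO.
Molar mass = 131.219 g/mol.
Mass from O: 1 × 15.999 = 15.999 g/mol.
%O = 15.999 / 131.219 × 100 = 12.19%.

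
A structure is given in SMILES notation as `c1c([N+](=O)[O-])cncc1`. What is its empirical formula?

Atom tally by fragment:
  pyridine ring core → C:5 H:5 N:1
  (− 1 ring H displaced by substituents)
  + NO2 → N:1 O:2
Element totals:
  C: 5
  H: 4
  N: 2
  O: 2
Molecular formula: C5H4N2O2.
gcd of subscripts (5, 4, 2, 2) = 1, so the empirical formula equals the molecular formula.

C5H4N2O2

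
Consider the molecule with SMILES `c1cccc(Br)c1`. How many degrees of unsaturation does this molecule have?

Atom tally by fragment:
  benzene ring core → C:6 H:6
  (− 1 ring H displaced by substituents)
  + Br → Br:1
Element totals:
  C: 6
  H: 5
  Br: 1
Molecular formula: C6H5Br.
DoU = (2C + 2 + N − H − X) / 2 = (2·6 + 2 + 0 − 5 − 1) / 2 = 4.

4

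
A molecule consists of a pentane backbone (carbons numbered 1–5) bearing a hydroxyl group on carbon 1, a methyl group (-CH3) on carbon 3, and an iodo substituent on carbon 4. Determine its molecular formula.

Atom tally by fragment:
  HOCH2 → C:1 H:3 O:1
  CH2 → C:1 H:2
  CH(CH3) → C:2 H:4
  CH(I) → C:1 H:1 I:1
  CH3 → C:1 H:3
Element totals:
  C: 6
  H: 13
  I: 1
  O: 1

C6H13IO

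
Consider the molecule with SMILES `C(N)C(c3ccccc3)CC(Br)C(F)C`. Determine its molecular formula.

C12H17BrFN

Atom tally by fragment:
  H2NCH2 → C:1 H:4 N:1
  CH(C6H5) → C:7 H:6
  CH2 → C:1 H:2
  CH(Br) → C:1 H:1 Br:1
  CH(F) → C:1 H:1 F:1
  CH3 → C:1 H:3
Element totals:
  C: 12
  H: 17
  Br: 1
  F: 1
  N: 1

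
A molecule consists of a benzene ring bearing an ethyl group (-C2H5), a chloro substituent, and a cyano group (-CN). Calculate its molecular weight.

165.62 g/mol

Atom tally by fragment:
  benzene ring core → C:6 H:6
  (− 3 ring H displaced by substituents)
  + C2H5 → C:2 H:5
  + Cl → Cl:1
  + CN → C:1 N:1
Element totals:
  C: 9
  H: 8
  Cl: 1
  N: 1
Molecular formula: C9H8ClN.
  M = 9(12.011) + 8(1.008) + 35.45 + 14.007
    = 108.099 + 8.064 + 35.450 + 14.007 = 165.620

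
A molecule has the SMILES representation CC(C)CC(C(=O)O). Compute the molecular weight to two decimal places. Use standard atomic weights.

Atom tally by fragment:
  CH3 → C:1 H:3
  CH(CH3) → C:2 H:4
  CH2 → C:1 H:2
  CH2COOH → C:2 H:3 O:2
Element totals:
  C: 6
  H: 12
  O: 2
Molecular formula: C6H12O2.
  M = 6(12.011) + 12(1.008) + 2(15.999)
    = 72.066 + 12.096 + 31.998 = 116.160

116.16 g/mol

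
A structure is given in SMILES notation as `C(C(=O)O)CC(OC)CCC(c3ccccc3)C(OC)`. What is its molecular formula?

Atom tally by fragment:
  HOOCCH2 → C:2 H:3 O:2
  CH2 → C:1 H:2
  CH(OCH3) → C:2 H:4 O:1
  CH2 → C:1 H:2
  CH2 → C:1 H:2
  CH(C6H5) → C:7 H:6
  CH2OCH3 → C:2 H:5 O:1
Element totals:
  C: 16
  H: 24
  O: 4

C16H24O4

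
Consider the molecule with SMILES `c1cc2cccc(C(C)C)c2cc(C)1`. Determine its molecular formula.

Atom tally by fragment:
  naphthalene ring system core → C:10 H:8
  (− 2 ring H displaced by substituents)
  + CH(CH3)2 → C:3 H:7
  + CH3 → C:1 H:3
Element totals:
  C: 14
  H: 16

C14H16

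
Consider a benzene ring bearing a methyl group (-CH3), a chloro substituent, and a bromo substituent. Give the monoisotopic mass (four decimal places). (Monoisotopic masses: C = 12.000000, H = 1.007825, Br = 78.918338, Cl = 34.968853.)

203.9341

Atom tally by fragment:
  benzene ring core → C:6 H:6
  (− 3 ring H displaced by substituents)
  + CH3 → C:1 H:3
  + Cl → Cl:1
  + Br → Br:1
Element totals:
  C: 7
  H: 6
  Br: 1
  Cl: 1
Molecular formula: C7H6BrCl.
  M = 7(12.0) + 6(1.007825) + 78.918338 + 34.968853
    = 84.000000 + 6.046950 + 78.918338 + 34.968853 = 203.934141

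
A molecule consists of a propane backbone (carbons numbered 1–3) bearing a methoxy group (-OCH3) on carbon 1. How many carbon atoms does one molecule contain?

4

Atom tally by fragment:
  CH3OCH2 → C:2 H:5 O:1
  CH2 → C:1 H:2
  CH3 → C:1 H:3
Element totals:
  C: 4
  H: 10
  O: 1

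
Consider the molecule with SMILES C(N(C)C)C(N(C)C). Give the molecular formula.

Atom tally by fragment:
  (CH3)2NCH2 → C:3 H:8 N:1
  CH2N(CH3)2 → C:3 H:8 N:1
Element totals:
  C: 6
  H: 16
  N: 2

C6H16N2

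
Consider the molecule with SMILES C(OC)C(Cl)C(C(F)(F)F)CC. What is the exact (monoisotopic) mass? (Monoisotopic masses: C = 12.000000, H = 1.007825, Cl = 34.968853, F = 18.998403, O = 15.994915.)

Atom tally by fragment:
  CH3OCH2 → C:2 H:5 O:1
  CH(Cl) → C:1 H:1 Cl:1
  CH(CF3) → C:2 H:1 F:3
  CH2 → C:1 H:2
  CH3 → C:1 H:3
Element totals:
  C: 7
  H: 12
  Cl: 1
  F: 3
  O: 1
Molecular formula: C7H12ClF3O.
  M = 7(12.0) + 12(1.007825) + 34.968853 + 3(18.998403) + 15.994915
    = 84.000000 + 12.093900 + 34.968853 + 56.995209 + 15.994915 = 204.052877

204.0529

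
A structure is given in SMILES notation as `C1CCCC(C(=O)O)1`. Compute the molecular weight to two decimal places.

114.14 g/mol

Atom tally by fragment:
  cyclopentane ring core → C:5 H:10
  (− 1 ring H displaced by substituents)
  + COOH → C:1 H:1 O:2
Element totals:
  C: 6
  H: 10
  O: 2
Molecular formula: C6H10O2.
  M = 6(12.011) + 10(1.008) + 2(15.999)
    = 72.066 + 10.080 + 31.998 = 114.144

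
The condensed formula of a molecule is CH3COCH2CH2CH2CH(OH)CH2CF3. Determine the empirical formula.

C8H13F3O2

Atom tally by fragment:
  CH3COCH2 → C:3 H:5 O:1
  CH2 → C:1 H:2
  CH2 → C:1 H:2
  CH(OH) → C:1 H:2 O:1
  CH2CF3 → C:2 H:2 F:3
Element totals:
  C: 8
  H: 13
  F: 3
  O: 2
Molecular formula: C8H13F3O2.
gcd of subscripts (8, 3, 13, 2) = 1, so the empirical formula equals the molecular formula.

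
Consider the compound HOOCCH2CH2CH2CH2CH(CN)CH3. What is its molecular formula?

Atom tally by fragment:
  HOOCCH2 → C:2 H:3 O:2
  CH2 → C:1 H:2
  CH2 → C:1 H:2
  CH2 → C:1 H:2
  CH(CN) → C:2 H:1 N:1
  CH3 → C:1 H:3
Element totals:
  C: 8
  H: 13
  N: 1
  O: 2

C8H13NO2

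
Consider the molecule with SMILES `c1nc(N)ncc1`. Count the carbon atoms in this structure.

4

Atom tally by fragment:
  pyrimidine ring core → C:4 H:4 N:2
  (− 1 ring H displaced by substituents)
  + NH2 → N:1 H:2
Element totals:
  C: 4
  H: 5
  N: 3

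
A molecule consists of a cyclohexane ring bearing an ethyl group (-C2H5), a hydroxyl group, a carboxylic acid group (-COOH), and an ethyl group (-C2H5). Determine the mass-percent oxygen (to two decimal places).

23.97%

Atom tally by fragment:
  cyclohexane ring core → C:6 H:12
  (− 4 ring H displaced by substituents)
  + C2H5 → C:2 H:5
  + OH → O:1 H:1
  + COOH → C:1 H:1 O:2
  + C2H5 → C:2 H:5
Element totals:
  C: 11
  H: 20
  O: 3
Molecular formula: C11H20O3.
Molar mass = 200.278 g/mol.
Mass from O: 3 × 15.999 = 47.997 g/mol.
%O = 47.997 / 200.278 × 100 = 23.97%.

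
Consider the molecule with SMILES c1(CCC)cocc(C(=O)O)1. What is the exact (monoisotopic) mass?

Atom tally by fragment:
  furan ring core → C:4 H:4 O:1
  (− 2 ring H displaced by substituents)
  + CH2CH2CH3 → C:3 H:7
  + COOH → C:1 H:1 O:2
Element totals:
  C: 8
  H: 10
  O: 3
Molecular formula: C8H10O3.
  M = 8(12.0) + 10(1.007825) + 3(15.994915)
    = 96.000000 + 10.078250 + 47.984745 = 154.062995

154.0630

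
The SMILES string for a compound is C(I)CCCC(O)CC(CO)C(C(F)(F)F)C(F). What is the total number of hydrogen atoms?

Atom tally by fragment:
  ICH2 → C:1 H:2 I:1
  CH2 → C:1 H:2
  CH2 → C:1 H:2
  CH2 → C:1 H:2
  CH(OH) → C:1 H:2 O:1
  CH2 → C:1 H:2
  CH(CH2OH) → C:2 H:4 O:1
  CH(CF3) → C:2 H:1 F:3
  CH2F → C:1 H:2 F:1
Element totals:
  C: 11
  H: 19
  F: 4
  I: 1
  O: 2

19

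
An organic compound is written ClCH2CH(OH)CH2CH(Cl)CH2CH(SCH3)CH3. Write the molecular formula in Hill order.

Atom tally by fragment:
  ClCH2 → C:1 H:2 Cl:1
  CH(OH) → C:1 H:2 O:1
  CH2 → C:1 H:2
  CH(Cl) → C:1 H:1 Cl:1
  CH2 → C:1 H:2
  CH(SCH3) → C:2 H:4 S:1
  CH3 → C:1 H:3
Element totals:
  C: 8
  H: 16
  Cl: 2
  O: 1
  S: 1

C8H16Cl2OS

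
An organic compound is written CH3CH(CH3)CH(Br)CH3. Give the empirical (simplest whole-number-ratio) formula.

C5H11Br

Atom tally by fragment:
  CH3 → C:1 H:3
  CH(CH3) → C:2 H:4
  CH(Br) → C:1 H:1 Br:1
  CH3 → C:1 H:3
Element totals:
  C: 5
  H: 11
  Br: 1
Molecular formula: C5H11Br.
gcd of subscripts (1, 5, 11) = 1, so the empirical formula equals the molecular formula.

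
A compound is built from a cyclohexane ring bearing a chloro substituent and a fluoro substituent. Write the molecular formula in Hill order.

C6H10ClF

Atom tally by fragment:
  cyclohexane ring core → C:6 H:12
  (− 2 ring H displaced by substituents)
  + Cl → Cl:1
  + F → F:1
Element totals:
  C: 6
  H: 10
  Cl: 1
  F: 1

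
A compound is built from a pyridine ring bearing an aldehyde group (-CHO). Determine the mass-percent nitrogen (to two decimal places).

13.08%

Atom tally by fragment:
  pyridine ring core → C:5 H:5 N:1
  (− 1 ring H displaced by substituents)
  + CHO → C:1 H:1 O:1
Element totals:
  C: 6
  H: 5
  N: 1
  O: 1
Molecular formula: C6H5NO.
Molar mass = 107.112 g/mol.
Mass from N: 1 × 14.007 = 14.007 g/mol.
%N = 14.007 / 107.112 × 100 = 13.08%.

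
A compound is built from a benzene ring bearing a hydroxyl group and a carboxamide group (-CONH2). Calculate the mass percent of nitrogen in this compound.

10.21%

Atom tally by fragment:
  benzene ring core → C:6 H:6
  (− 2 ring H displaced by substituents)
  + OH → O:1 H:1
  + CONH2 → C:1 H:2 O:1 N:1
Element totals:
  C: 7
  H: 7
  N: 1
  O: 2
Molecular formula: C7H7NO2.
Molar mass = 137.138 g/mol.
Mass from N: 1 × 14.007 = 14.007 g/mol.
%N = 14.007 / 137.138 × 100 = 10.21%.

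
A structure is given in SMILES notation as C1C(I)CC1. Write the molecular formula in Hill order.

C4H7I

Atom tally by fragment:
  cyclobutane ring core → C:4 H:8
  (− 1 ring H displaced by substituents)
  + I → I:1
Element totals:
  C: 4
  H: 7
  I: 1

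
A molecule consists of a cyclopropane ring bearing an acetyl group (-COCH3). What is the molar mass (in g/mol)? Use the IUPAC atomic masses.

Atom tally by fragment:
  cyclopropane ring core → C:3 H:6
  (− 1 ring H displaced by substituents)
  + COCH3 → C:2 H:3 O:1
Element totals:
  C: 5
  H: 8
  O: 1
Molecular formula: C5H8O.
  M = 5(12.011) + 8(1.008) + 15.999
    = 60.055 + 8.064 + 15.999 = 84.118

84.12 g/mol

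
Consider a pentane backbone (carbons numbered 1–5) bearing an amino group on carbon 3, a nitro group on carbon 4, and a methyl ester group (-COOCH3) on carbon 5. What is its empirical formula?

C7H14N2O4

Atom tally by fragment:
  CH3 → C:1 H:3
  CH2 → C:1 H:2
  CH(NH2) → C:1 H:3 N:1
  CH(NO2) → C:1 H:1 N:1 O:2
  CH2COOCH3 → C:3 H:5 O:2
Element totals:
  C: 7
  H: 14
  N: 2
  O: 4
Molecular formula: C7H14N2O4.
gcd of subscripts (7, 14, 2, 4) = 1, so the empirical formula equals the molecular formula.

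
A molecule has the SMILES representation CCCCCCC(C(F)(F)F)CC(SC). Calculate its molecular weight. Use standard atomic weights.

242.34 g/mol

Atom tally by fragment:
  CH3 → C:1 H:3
  CH2 → C:1 H:2
  CH2 → C:1 H:2
  CH2 → C:1 H:2
  CH2 → C:1 H:2
  CH2 → C:1 H:2
  CH(CF3) → C:2 H:1 F:3
  CH2 → C:1 H:2
  CH2SCH3 → C:2 H:5 S:1
Element totals:
  C: 11
  H: 21
  F: 3
  S: 1
Molecular formula: C11H21F3S.
  M = 11(12.011) + 21(1.008) + 3(18.998) + 32.06
    = 132.121 + 21.168 + 56.994 + 32.060 = 242.343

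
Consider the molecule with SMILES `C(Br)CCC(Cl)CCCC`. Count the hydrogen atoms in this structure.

Atom tally by fragment:
  BrCH2 → C:1 H:2 Br:1
  CH2 → C:1 H:2
  CH2 → C:1 H:2
  CH(Cl) → C:1 H:1 Cl:1
  CH2 → C:1 H:2
  CH2 → C:1 H:2
  CH2 → C:1 H:2
  CH3 → C:1 H:3
Element totals:
  C: 8
  H: 16
  Br: 1
  Cl: 1

16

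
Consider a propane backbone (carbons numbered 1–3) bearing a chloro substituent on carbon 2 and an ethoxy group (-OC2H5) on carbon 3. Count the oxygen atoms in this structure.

Atom tally by fragment:
  CH3 → C:1 H:3
  CH(Cl) → C:1 H:1 Cl:1
  CH2OC2H5 → C:3 H:7 O:1
Element totals:
  C: 5
  H: 11
  Cl: 1
  O: 1

1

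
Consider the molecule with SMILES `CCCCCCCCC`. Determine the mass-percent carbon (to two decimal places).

84.28%

Atom tally by fragment:
  CH3 → C:1 H:3
  CH2 → C:1 H:2
  CH2 → C:1 H:2
  CH2 → C:1 H:2
  CH2 → C:1 H:2
  CH2 → C:1 H:2
  CH2 → C:1 H:2
  CH2 → C:1 H:2
  CH3 → C:1 H:3
Element totals:
  C: 9
  H: 20
Molecular formula: C9H20.
Molar mass = 128.259 g/mol.
Mass from C: 9 × 12.011 = 108.099 g/mol.
%C = 108.099 / 128.259 × 100 = 84.28%.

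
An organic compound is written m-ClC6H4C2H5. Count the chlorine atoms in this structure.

Element totals:
  C: 8
  H: 9
  Cl: 1

1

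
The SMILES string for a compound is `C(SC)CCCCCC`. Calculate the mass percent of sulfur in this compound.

Atom tally by fragment:
  CH3SCH2 → C:2 H:5 S:1
  CH2 → C:1 H:2
  CH2 → C:1 H:2
  CH2 → C:1 H:2
  CH2 → C:1 H:2
  CH2 → C:1 H:2
  CH3 → C:1 H:3
Element totals:
  C: 8
  H: 18
  S: 1
Molecular formula: C8H18S.
Molar mass = 146.292 g/mol.
Mass from S: 1 × 32.06 = 32.060 g/mol.
%S = 32.060 / 146.292 × 100 = 21.92%.

21.92%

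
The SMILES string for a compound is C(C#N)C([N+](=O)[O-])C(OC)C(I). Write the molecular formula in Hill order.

C6H9IN2O3

Atom tally by fragment:
  NCCH2 → C:2 H:2 N:1
  CH(NO2) → C:1 H:1 N:1 O:2
  CH(OCH3) → C:2 H:4 O:1
  CH2I → C:1 H:2 I:1
Element totals:
  C: 6
  H: 9
  I: 1
  N: 2
  O: 3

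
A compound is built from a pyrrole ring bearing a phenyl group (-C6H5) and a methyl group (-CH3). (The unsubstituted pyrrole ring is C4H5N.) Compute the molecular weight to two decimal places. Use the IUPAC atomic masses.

157.22 g/mol

Atom tally by fragment:
  pyrrole ring core → C:4 H:5 N:1
  (− 2 ring H displaced by substituents)
  + C6H5 → C:6 H:5
  + CH3 → C:1 H:3
Element totals:
  C: 11
  H: 11
  N: 1
Molecular formula: C11H11N.
  M = 11(12.011) + 11(1.008) + 14.007
    = 132.121 + 11.088 + 14.007 = 157.216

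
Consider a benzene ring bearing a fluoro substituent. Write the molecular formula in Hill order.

C6H5F

Atom tally by fragment:
  benzene ring core → C:6 H:6
  (− 1 ring H displaced by substituents)
  + F → F:1
Element totals:
  C: 6
  H: 5
  F: 1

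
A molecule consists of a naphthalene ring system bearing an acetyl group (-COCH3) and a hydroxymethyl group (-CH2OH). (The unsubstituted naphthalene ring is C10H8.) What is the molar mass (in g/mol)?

Atom tally by fragment:
  naphthalene ring system core → C:10 H:8
  (− 2 ring H displaced by substituents)
  + COCH3 → C:2 H:3 O:1
  + CH2OH → C:1 H:3 O:1
Element totals:
  C: 13
  H: 12
  O: 2
Molecular formula: C13H12O2.
  M = 13(12.011) + 12(1.008) + 2(15.999)
    = 156.143 + 12.096 + 31.998 = 200.237

200.24 g/mol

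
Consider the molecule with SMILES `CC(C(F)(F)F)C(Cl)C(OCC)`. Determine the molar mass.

Atom tally by fragment:
  CH3 → C:1 H:3
  CH(CF3) → C:2 H:1 F:3
  CH(Cl) → C:1 H:1 Cl:1
  CH2OC2H5 → C:3 H:7 O:1
Element totals:
  C: 7
  H: 12
  Cl: 1
  F: 3
  O: 1
Molecular formula: C7H12ClF3O.
  M = 7(12.011) + 12(1.008) + 35.45 + 3(18.998) + 15.999
    = 84.077 + 12.096 + 35.450 + 56.994 + 15.999 = 204.616

204.62 g/mol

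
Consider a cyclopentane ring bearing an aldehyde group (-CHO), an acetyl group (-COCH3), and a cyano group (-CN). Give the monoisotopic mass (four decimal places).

165.0790

Atom tally by fragment:
  cyclopentane ring core → C:5 H:10
  (− 3 ring H displaced by substituents)
  + CHO → C:1 H:1 O:1
  + COCH3 → C:2 H:3 O:1
  + CN → C:1 N:1
Element totals:
  C: 9
  H: 11
  N: 1
  O: 2
Molecular formula: C9H11NO2.
  M = 9(12.0) + 11(1.007825) + 14.003074 + 2(15.994915)
    = 108.000000 + 11.086075 + 14.003074 + 31.989830 = 165.078979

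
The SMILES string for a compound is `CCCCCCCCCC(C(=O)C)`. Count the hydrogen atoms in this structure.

Atom tally by fragment:
  CH3 → C:1 H:3
  CH2 → C:1 H:2
  CH2 → C:1 H:2
  CH2 → C:1 H:2
  CH2 → C:1 H:2
  CH2 → C:1 H:2
  CH2 → C:1 H:2
  CH2 → C:1 H:2
  CH2 → C:1 H:2
  CH2COCH3 → C:3 H:5 O:1
Element totals:
  C: 12
  H: 24
  O: 1

24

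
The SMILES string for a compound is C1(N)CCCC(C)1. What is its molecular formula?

C6H13N

Atom tally by fragment:
  cyclopentane ring core → C:5 H:10
  (− 2 ring H displaced by substituents)
  + NH2 → N:1 H:2
  + CH3 → C:1 H:3
Element totals:
  C: 6
  H: 13
  N: 1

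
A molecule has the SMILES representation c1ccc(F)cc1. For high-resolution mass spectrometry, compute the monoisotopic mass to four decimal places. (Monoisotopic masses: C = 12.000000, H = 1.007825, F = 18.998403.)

Atom tally by fragment:
  benzene ring core → C:6 H:6
  (− 1 ring H displaced by substituents)
  + F → F:1
Element totals:
  C: 6
  H: 5
  F: 1
Molecular formula: C6H5F.
  M = 6(12.0) + 5(1.007825) + 18.998403
    = 72.000000 + 5.039125 + 18.998403 = 96.037528

96.0375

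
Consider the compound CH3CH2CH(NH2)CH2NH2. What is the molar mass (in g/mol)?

88.15 g/mol

Element totals:
  C: 4
  H: 12
  N: 2
Molecular formula: C4H12N2.
  M = 4(12.011) + 12(1.008) + 2(14.007)
    = 48.044 + 12.096 + 28.014 = 88.154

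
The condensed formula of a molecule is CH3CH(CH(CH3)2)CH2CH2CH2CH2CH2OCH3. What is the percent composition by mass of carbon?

76.68%

Atom tally by fragment:
  CH3 → C:1 H:3
  CH(CH(CH3)2) → C:4 H:8
  CH2 → C:1 H:2
  CH2 → C:1 H:2
  CH2 → C:1 H:2
  CH2 → C:1 H:2
  CH2OCH3 → C:2 H:5 O:1
Element totals:
  C: 11
  H: 24
  O: 1
Molecular formula: C11H24O.
Molar mass = 172.312 g/mol.
Mass from C: 11 × 12.011 = 132.121 g/mol.
%C = 132.121 / 172.312 × 100 = 76.68%.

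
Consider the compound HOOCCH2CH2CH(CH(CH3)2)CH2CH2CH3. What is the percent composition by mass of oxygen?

18.57%

Atom tally by fragment:
  HOOCCH2 → C:2 H:3 O:2
  CH2 → C:1 H:2
  CH(CH(CH3)2) → C:4 H:8
  CH2 → C:1 H:2
  CH2 → C:1 H:2
  CH3 → C:1 H:3
Element totals:
  C: 10
  H: 20
  O: 2
Molecular formula: C10H20O2.
Molar mass = 172.268 g/mol.
Mass from O: 2 × 15.999 = 31.998 g/mol.
%O = 31.998 / 172.268 × 100 = 18.57%.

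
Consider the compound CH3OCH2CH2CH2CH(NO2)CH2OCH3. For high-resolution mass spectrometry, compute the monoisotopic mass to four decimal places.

Atom tally by fragment:
  CH3OCH2 → C:2 H:5 O:1
  CH2 → C:1 H:2
  CH2 → C:1 H:2
  CH(NO2) → C:1 H:1 N:1 O:2
  CH2OCH3 → C:2 H:5 O:1
Element totals:
  C: 7
  H: 15
  N: 1
  O: 4
Molecular formula: C7H15NO4.
  M = 7(12.0) + 15(1.007825) + 14.003074 + 4(15.994915)
    = 84.000000 + 15.117375 + 14.003074 + 63.979660 = 177.100109

177.1001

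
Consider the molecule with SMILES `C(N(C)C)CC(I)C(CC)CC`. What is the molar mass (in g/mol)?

283.20 g/mol

Atom tally by fragment:
  (CH3)2NCH2 → C:3 H:8 N:1
  CH2 → C:1 H:2
  CH(I) → C:1 H:1 I:1
  CH(C2H5) → C:3 H:6
  CH2 → C:1 H:2
  CH3 → C:1 H:3
Element totals:
  C: 10
  H: 22
  I: 1
  N: 1
Molecular formula: C10H22IN.
  M = 10(12.011) + 22(1.008) + 126.904 + 14.007
    = 120.110 + 22.176 + 126.904 + 14.007 = 283.197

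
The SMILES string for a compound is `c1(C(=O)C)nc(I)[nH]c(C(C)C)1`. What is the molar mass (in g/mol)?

Atom tally by fragment:
  imidazole ring core → C:3 H:4 N:2
  (− 3 ring H displaced by substituents)
  + COCH3 → C:2 H:3 O:1
  + I → I:1
  + CH(CH3)2 → C:3 H:7
Element totals:
  C: 8
  H: 11
  I: 1
  N: 2
  O: 1
Molecular formula: C8H11IN2O.
  M = 8(12.011) + 11(1.008) + 126.904 + 2(14.007) + 15.999
    = 96.088 + 11.088 + 126.904 + 28.014 + 15.999 = 278.093

278.09 g/mol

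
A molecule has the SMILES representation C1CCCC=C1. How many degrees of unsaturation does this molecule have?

Atom tally by fragment:
  cyclohexene ring core → C:6 H:10
Element totals:
  C: 6
  H: 10
Molecular formula: C6H10.
DoU = (2C + 2 + N − H − X) / 2 = (2·6 + 2 + 0 − 10 − 0) / 2 = 2.

2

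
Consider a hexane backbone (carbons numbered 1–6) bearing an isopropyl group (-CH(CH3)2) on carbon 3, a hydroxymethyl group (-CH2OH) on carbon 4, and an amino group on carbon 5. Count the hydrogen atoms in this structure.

23

Atom tally by fragment:
  CH3 → C:1 H:3
  CH2 → C:1 H:2
  CH(CH(CH3)2) → C:4 H:8
  CH(CH2OH) → C:2 H:4 O:1
  CH(NH2) → C:1 H:3 N:1
  CH3 → C:1 H:3
Element totals:
  C: 10
  H: 23
  N: 1
  O: 1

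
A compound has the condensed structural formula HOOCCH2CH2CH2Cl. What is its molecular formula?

C4H7ClO2

Element totals:
  C: 4
  H: 7
  Cl: 1
  O: 2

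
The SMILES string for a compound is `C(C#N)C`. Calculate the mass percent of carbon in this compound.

65.42%

Atom tally by fragment:
  NCCH2 → C:2 H:2 N:1
  CH3 → C:1 H:3
Element totals:
  C: 3
  H: 5
  N: 1
Molecular formula: C3H5N.
Molar mass = 55.080 g/mol.
Mass from C: 3 × 12.011 = 36.033 g/mol.
%C = 36.033 / 55.080 × 100 = 65.42%.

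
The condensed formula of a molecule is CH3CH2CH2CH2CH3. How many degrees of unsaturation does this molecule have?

Element totals:
  C: 5
  H: 12
Molecular formula: C5H12.
DoU = (2C + 2 + N − H − X) / 2 = (2·5 + 2 + 0 − 12 − 0) / 2 = 0.

0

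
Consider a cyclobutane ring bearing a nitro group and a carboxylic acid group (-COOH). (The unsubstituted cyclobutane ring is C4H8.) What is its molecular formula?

C5H7NO4

Atom tally by fragment:
  cyclobutane ring core → C:4 H:8
  (− 2 ring H displaced by substituents)
  + NO2 → N:1 O:2
  + COOH → C:1 H:1 O:2
Element totals:
  C: 5
  H: 7
  N: 1
  O: 4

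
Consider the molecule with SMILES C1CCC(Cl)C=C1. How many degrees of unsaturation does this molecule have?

2

Atom tally by fragment:
  cyclohexene ring core → C:6 H:10
  (− 1 ring H displaced by substituents)
  + Cl → Cl:1
Element totals:
  C: 6
  H: 9
  Cl: 1
Molecular formula: C6H9Cl.
DoU = (2C + 2 + N − H − X) / 2 = (2·6 + 2 + 0 − 9 − 1) / 2 = 2.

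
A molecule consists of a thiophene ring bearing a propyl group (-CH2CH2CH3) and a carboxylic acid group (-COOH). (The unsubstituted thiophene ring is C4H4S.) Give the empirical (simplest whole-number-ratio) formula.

C8H10O2S

Atom tally by fragment:
  thiophene ring core → C:4 H:4 S:1
  (− 2 ring H displaced by substituents)
  + CH2CH2CH3 → C:3 H:7
  + COOH → C:1 H:1 O:2
Element totals:
  C: 8
  H: 10
  O: 2
  S: 1
Molecular formula: C8H10O2S.
gcd of subscripts (8, 10, 2, 1) = 1, so the empirical formula equals the molecular formula.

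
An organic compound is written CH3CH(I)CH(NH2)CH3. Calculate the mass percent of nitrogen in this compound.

Atom tally by fragment:
  CH3 → C:1 H:3
  CH(I) → C:1 H:1 I:1
  CH(NH2) → C:1 H:3 N:1
  CH3 → C:1 H:3
Element totals:
  C: 4
  H: 10
  I: 1
  N: 1
Molecular formula: C4H10IN.
Molar mass = 199.035 g/mol.
Mass from N: 1 × 14.007 = 14.007 g/mol.
%N = 14.007 / 199.035 × 100 = 7.04%.

7.04%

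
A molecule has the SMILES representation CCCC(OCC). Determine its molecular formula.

C6H14O

Atom tally by fragment:
  CH3 → C:1 H:3
  CH2 → C:1 H:2
  CH2 → C:1 H:2
  CH2OC2H5 → C:3 H:7 O:1
Element totals:
  C: 6
  H: 14
  O: 1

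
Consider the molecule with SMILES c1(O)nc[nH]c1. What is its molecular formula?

C3H4N2O

Atom tally by fragment:
  imidazole ring core → C:3 H:4 N:2
  (− 1 ring H displaced by substituents)
  + OH → O:1 H:1
Element totals:
  C: 3
  H: 4
  N: 2
  O: 1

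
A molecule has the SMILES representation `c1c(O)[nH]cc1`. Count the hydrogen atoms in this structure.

5

Atom tally by fragment:
  pyrrole ring core → C:4 H:5 N:1
  (− 1 ring H displaced by substituents)
  + OH → O:1 H:1
Element totals:
  C: 4
  H: 5
  N: 1
  O: 1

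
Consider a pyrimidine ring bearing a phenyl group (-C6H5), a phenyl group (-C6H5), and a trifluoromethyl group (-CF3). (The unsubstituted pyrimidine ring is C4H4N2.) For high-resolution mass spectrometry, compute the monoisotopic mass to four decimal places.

Atom tally by fragment:
  pyrimidine ring core → C:4 H:4 N:2
  (− 3 ring H displaced by substituents)
  + C6H5 → C:6 H:5
  + C6H5 → C:6 H:5
  + CF3 → C:1 F:3
Element totals:
  C: 17
  H: 11
  F: 3
  N: 2
Molecular formula: C17H11F3N2.
  M = 17(12.0) + 11(1.007825) + 3(18.998403) + 2(14.003074)
    = 204.000000 + 11.086075 + 56.995209 + 28.006148 = 300.087432

300.0874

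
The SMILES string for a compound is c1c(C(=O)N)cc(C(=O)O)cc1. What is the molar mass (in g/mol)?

165.15 g/mol

Atom tally by fragment:
  benzene ring core → C:6 H:6
  (− 2 ring H displaced by substituents)
  + CONH2 → C:1 H:2 O:1 N:1
  + COOH → C:1 H:1 O:2
Element totals:
  C: 8
  H: 7
  N: 1
  O: 3
Molecular formula: C8H7NO3.
  M = 8(12.011) + 7(1.008) + 14.007 + 3(15.999)
    = 96.088 + 7.056 + 14.007 + 47.997 = 165.148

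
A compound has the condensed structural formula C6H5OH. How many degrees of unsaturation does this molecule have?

4

Element totals:
  C: 6
  H: 6
  O: 1
Molecular formula: C6H6O.
DoU = (2C + 2 + N − H − X) / 2 = (2·6 + 2 + 0 − 6 − 0) / 2 = 4.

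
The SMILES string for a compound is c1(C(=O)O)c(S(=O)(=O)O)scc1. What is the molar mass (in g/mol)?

Atom tally by fragment:
  thiophene ring core → C:4 H:4 S:1
  (− 2 ring H displaced by substituents)
  + COOH → C:1 H:1 O:2
  + SO3H → S:1 O:3 H:1
Element totals:
  C: 5
  H: 4
  O: 5
  S: 2
Molecular formula: C5H4O5S2.
  M = 5(12.011) + 4(1.008) + 5(15.999) + 2(32.06)
    = 60.055 + 4.032 + 79.995 + 64.120 = 208.202

208.20 g/mol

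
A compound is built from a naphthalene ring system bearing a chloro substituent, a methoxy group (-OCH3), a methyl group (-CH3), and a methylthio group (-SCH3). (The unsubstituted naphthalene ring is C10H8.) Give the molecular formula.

Atom tally by fragment:
  naphthalene ring system core → C:10 H:8
  (− 4 ring H displaced by substituents)
  + Cl → Cl:1
  + OCH3 → C:1 H:3 O:1
  + CH3 → C:1 H:3
  + SCH3 → C:1 H:3 S:1
Element totals:
  C: 13
  H: 13
  Cl: 1
  O: 1
  S: 1

C13H13ClOS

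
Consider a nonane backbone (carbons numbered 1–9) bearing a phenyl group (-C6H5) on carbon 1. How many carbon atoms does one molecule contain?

Atom tally by fragment:
  C6H5CH2 → C:7 H:7
  CH2 → C:1 H:2
  CH2 → C:1 H:2
  CH2 → C:1 H:2
  CH2 → C:1 H:2
  CH2 → C:1 H:2
  CH2 → C:1 H:2
  CH2 → C:1 H:2
  CH3 → C:1 H:3
Element totals:
  C: 15
  H: 24

15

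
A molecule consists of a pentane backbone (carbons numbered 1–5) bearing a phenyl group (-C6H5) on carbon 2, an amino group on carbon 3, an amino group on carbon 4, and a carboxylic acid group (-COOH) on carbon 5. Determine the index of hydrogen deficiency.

Atom tally by fragment:
  CH3 → C:1 H:3
  CH(C6H5) → C:7 H:6
  CH(NH2) → C:1 H:3 N:1
  CH(NH2) → C:1 H:3 N:1
  CH2COOH → C:2 H:3 O:2
Element totals:
  C: 12
  H: 18
  N: 2
  O: 2
Molecular formula: C12H18N2O2.
DoU = (2C + 2 + N − H − X) / 2 = (2·12 + 2 + 2 − 18 − 0) / 2 = 5.

5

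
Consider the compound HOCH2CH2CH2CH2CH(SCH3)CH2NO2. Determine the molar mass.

193.26 g/mol

Atom tally by fragment:
  HOCH2 → C:1 H:3 O:1
  CH2 → C:1 H:2
  CH2 → C:1 H:2
  CH2 → C:1 H:2
  CH(SCH3) → C:2 H:4 S:1
  CH2NO2 → C:1 H:2 N:1 O:2
Element totals:
  C: 7
  H: 15
  N: 1
  O: 3
  S: 1
Molecular formula: C7H15NO3S.
  M = 7(12.011) + 15(1.008) + 14.007 + 3(15.999) + 32.06
    = 84.077 + 15.120 + 14.007 + 47.997 + 32.060 = 193.261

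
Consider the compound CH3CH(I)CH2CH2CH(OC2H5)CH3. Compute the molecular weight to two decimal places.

256.13 g/mol

Atom tally by fragment:
  CH3 → C:1 H:3
  CH(I) → C:1 H:1 I:1
  CH2 → C:1 H:2
  CH2 → C:1 H:2
  CH(OC2H5) → C:3 H:6 O:1
  CH3 → C:1 H:3
Element totals:
  C: 8
  H: 17
  I: 1
  O: 1
Molecular formula: C8H17IO.
  M = 8(12.011) + 17(1.008) + 126.904 + 15.999
    = 96.088 + 17.136 + 126.904 + 15.999 = 256.127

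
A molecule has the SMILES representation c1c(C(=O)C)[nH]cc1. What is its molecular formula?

Atom tally by fragment:
  pyrrole ring core → C:4 H:5 N:1
  (− 1 ring H displaced by substituents)
  + COCH3 → C:2 H:3 O:1
Element totals:
  C: 6
  H: 7
  N: 1
  O: 1

C6H7NO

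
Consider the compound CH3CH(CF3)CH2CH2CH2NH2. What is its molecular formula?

C6H12F3N

Atom tally by fragment:
  CH3 → C:1 H:3
  CH(CF3) → C:2 H:1 F:3
  CH2 → C:1 H:2
  CH2 → C:1 H:2
  CH2NH2 → C:1 H:4 N:1
Element totals:
  C: 6
  H: 12
  F: 3
  N: 1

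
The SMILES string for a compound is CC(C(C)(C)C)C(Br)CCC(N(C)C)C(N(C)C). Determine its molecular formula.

Atom tally by fragment:
  CH3 → C:1 H:3
  CH(C(CH3)3) → C:5 H:10
  CH(Br) → C:1 H:1 Br:1
  CH2 → C:1 H:2
  CH2 → C:1 H:2
  CH(N(CH3)2) → C:3 H:7 N:1
  CH2N(CH3)2 → C:3 H:8 N:1
Element totals:
  C: 15
  H: 33
  Br: 1
  N: 2

C15H33BrN2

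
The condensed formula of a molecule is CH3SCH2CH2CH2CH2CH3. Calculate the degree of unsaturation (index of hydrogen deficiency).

0

Atom tally by fragment:
  CH3SCH2 → C:2 H:5 S:1
  CH2 → C:1 H:2
  CH2 → C:1 H:2
  CH2 → C:1 H:2
  CH3 → C:1 H:3
Element totals:
  C: 6
  H: 14
  S: 1
Molecular formula: C6H14S.
DoU = (2C + 2 + N − H − X) / 2 = (2·6 + 2 + 0 − 14 − 0) / 2 = 0.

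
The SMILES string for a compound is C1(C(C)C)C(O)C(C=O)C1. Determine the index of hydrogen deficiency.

Atom tally by fragment:
  cyclobutane ring core → C:4 H:8
  (− 3 ring H displaced by substituents)
  + CH(CH3)2 → C:3 H:7
  + OH → O:1 H:1
  + CHO → C:1 H:1 O:1
Element totals:
  C: 8
  H: 14
  O: 2
Molecular formula: C8H14O2.
DoU = (2C + 2 + N − H − X) / 2 = (2·8 + 2 + 0 − 14 − 0) / 2 = 2.

2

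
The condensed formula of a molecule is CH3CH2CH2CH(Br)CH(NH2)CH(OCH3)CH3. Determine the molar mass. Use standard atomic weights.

Element totals:
  C: 8
  H: 18
  Br: 1
  N: 1
  O: 1
Molecular formula: C8H18BrNO.
  M = 8(12.011) + 18(1.008) + 79.904 + 14.007 + 15.999
    = 96.088 + 18.144 + 79.904 + 14.007 + 15.999 = 224.142

224.14 g/mol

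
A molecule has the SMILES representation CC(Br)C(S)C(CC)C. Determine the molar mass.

Atom tally by fragment:
  CH3 → C:1 H:3
  CH(Br) → C:1 H:1 Br:1
  CH(SH) → C:1 H:2 S:1
  CH(C2H5) → C:3 H:6
  CH3 → C:1 H:3
Element totals:
  C: 7
  H: 15
  Br: 1
  S: 1
Molecular formula: C7H15BrS.
  M = 7(12.011) + 15(1.008) + 79.904 + 32.06
    = 84.077 + 15.120 + 79.904 + 32.060 = 211.161

211.16 g/mol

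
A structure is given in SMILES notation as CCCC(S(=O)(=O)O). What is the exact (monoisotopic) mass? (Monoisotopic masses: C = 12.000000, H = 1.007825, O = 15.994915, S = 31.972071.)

138.0351

Atom tally by fragment:
  CH3 → C:1 H:3
  CH2 → C:1 H:2
  CH2 → C:1 H:2
  CH2SO3H → C:1 H:3 S:1 O:3
Element totals:
  C: 4
  H: 10
  O: 3
  S: 1
Molecular formula: C4H10O3S.
  M = 4(12.0) + 10(1.007825) + 3(15.994915) + 31.972071
    = 48.000000 + 10.078250 + 47.984745 + 31.972071 = 138.035066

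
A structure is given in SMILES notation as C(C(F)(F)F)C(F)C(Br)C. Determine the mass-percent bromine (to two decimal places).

35.83%

Atom tally by fragment:
  F3CCH2 → C:2 H:2 F:3
  CH(F) → C:1 H:1 F:1
  CH(Br) → C:1 H:1 Br:1
  CH3 → C:1 H:3
Element totals:
  C: 5
  H: 7
  Br: 1
  F: 4
Molecular formula: C5H7BrF4.
Molar mass = 223.007 g/mol.
Mass from Br: 1 × 79.904 = 79.904 g/mol.
%Br = 79.904 / 223.007 × 100 = 35.83%.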